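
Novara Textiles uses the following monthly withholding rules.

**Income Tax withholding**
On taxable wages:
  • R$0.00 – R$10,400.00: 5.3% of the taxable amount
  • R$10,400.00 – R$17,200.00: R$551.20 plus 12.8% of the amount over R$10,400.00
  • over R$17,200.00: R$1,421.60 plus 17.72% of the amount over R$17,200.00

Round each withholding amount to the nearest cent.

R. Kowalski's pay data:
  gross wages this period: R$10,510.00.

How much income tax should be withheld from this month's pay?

Income Tax: taxable = R$10,510.00
  R$551.20 + 12.8% × (R$10,510.00 − R$10,400.00) = R$551.20 + 12.8% × R$110.00 = R$565.28

R$565.28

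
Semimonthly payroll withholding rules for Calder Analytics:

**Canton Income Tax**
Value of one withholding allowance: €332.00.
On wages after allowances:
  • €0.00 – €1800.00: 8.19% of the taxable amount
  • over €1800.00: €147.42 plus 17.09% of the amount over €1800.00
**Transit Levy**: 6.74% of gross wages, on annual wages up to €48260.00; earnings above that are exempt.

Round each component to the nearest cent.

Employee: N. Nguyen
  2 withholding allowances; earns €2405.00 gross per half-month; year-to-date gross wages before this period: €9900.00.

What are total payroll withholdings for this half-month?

Canton Income Tax: taxable = €2405.00 − 2×€332.00 = €1741.00
  8.19% × €1741.00 = €142.59
Transit Levy: 6.74% × €2405.00 = €162.10
Total: €142.59 + €162.10 = €304.69

€304.69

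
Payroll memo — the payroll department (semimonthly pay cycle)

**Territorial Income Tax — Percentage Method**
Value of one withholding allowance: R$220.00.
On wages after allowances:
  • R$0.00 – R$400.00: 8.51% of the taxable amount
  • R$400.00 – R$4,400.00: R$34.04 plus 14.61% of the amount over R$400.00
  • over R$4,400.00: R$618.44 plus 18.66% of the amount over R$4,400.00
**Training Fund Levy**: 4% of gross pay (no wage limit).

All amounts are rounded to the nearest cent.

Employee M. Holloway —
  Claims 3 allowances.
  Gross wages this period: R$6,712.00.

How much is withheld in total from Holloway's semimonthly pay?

R$1,195.18

Territorial Income Tax: taxable = R$6,712.00 − 3×R$220.00 = R$6,052.00
  R$618.44 + 18.66% × (R$6,052.00 − R$4,400.00) = R$618.44 + 18.66% × R$1,652.00 = R$926.70
Training Fund Levy: 4% × R$6,712.00 = R$268.48
Total: R$926.70 + R$268.48 = R$1,195.18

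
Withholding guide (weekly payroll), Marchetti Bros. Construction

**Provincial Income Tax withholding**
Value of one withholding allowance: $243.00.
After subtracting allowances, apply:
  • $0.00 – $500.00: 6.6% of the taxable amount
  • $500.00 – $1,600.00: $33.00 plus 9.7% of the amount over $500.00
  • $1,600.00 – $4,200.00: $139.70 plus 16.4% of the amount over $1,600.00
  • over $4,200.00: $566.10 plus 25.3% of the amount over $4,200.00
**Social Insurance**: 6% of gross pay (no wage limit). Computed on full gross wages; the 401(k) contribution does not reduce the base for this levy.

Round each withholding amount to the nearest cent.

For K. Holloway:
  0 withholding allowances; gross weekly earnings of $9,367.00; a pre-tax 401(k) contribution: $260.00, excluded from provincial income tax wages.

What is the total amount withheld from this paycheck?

Provincial Income Tax: taxable = $9,367.00 − $260.00 = $9,107.00
  $566.10 + 25.3% × ($9,107.00 − $4,200.00) = $566.10 + 25.3% × $4,907.00 = $1,807.57
Social Insurance: 6% × $9,367.00 = $562.02
Total: $1,807.57 + $562.02 = $2,369.59

$2,369.59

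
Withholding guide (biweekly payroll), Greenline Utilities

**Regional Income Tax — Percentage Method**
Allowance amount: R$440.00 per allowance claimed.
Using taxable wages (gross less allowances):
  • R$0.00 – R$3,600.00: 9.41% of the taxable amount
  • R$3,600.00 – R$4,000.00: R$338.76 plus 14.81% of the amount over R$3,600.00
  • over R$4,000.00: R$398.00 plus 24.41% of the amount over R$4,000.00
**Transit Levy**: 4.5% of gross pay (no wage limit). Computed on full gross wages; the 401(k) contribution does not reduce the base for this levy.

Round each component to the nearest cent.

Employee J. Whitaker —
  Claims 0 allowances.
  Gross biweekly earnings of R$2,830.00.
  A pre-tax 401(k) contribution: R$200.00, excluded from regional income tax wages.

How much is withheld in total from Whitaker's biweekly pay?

Regional Income Tax: taxable = R$2,830.00 − R$200.00 = R$2,630.00
  9.41% × R$2,630.00 = R$247.48
Transit Levy: 4.5% × R$2,830.00 = R$127.35
Total: R$247.48 + R$127.35 = R$374.83

R$374.83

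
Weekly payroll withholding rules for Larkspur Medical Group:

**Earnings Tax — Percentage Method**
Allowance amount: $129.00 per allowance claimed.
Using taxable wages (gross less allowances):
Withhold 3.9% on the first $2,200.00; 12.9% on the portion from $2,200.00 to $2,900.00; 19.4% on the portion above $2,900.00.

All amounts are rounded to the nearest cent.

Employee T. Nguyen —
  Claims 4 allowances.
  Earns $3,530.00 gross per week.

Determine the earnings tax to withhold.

$198.22

Earnings Tax: taxable = $3,530.00 − 4×$129.00 = $3,014.00
  $176.10 + 19.4% × ($3,014.00 − $2,900.00) = $176.10 + 19.4% × $114.00 = $198.22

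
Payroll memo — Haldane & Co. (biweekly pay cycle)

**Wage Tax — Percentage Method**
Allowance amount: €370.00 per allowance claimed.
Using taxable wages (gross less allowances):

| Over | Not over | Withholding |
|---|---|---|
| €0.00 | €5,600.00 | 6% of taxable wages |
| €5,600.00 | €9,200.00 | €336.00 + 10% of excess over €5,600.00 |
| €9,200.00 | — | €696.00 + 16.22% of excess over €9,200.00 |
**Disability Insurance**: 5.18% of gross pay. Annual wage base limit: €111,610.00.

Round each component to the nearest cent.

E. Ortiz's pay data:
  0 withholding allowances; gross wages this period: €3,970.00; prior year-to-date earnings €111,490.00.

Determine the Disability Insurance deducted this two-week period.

€6.22

Disability Insurance: cap €111,610.00 − YTD €111,490.00 = €120.00 subject; 5.18% × €120.00 = €6.22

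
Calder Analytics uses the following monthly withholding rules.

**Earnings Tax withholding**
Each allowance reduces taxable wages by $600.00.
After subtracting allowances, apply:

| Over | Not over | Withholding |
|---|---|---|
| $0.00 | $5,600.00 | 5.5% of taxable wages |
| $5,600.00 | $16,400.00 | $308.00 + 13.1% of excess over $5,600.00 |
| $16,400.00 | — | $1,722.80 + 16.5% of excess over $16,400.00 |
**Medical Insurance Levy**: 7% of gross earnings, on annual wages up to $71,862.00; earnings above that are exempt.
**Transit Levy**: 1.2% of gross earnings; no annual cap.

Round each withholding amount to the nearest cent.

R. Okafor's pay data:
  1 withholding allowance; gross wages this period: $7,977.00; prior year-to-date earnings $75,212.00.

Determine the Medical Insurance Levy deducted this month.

$0.00

Medical Insurance Levy: YTD $75,212.00 ≥ cap $71,862.00 → $0.00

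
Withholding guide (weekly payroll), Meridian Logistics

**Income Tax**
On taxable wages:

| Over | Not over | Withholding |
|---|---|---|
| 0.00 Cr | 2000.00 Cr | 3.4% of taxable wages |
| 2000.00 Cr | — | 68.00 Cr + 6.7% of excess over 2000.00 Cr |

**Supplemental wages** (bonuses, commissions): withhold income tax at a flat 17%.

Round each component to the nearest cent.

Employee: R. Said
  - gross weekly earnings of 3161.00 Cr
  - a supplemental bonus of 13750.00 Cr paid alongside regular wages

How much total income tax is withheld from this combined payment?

2483.29 Cr

Income Tax: taxable = 3161.00 Cr
  68.00 Cr + 6.7% × (3161.00 Cr − 2000.00 Cr) = 68.00 Cr + 6.7% × 1161.00 Cr = 145.79 Cr
Supplemental (17% flat on bonus): 17% × 13750.00 Cr = 2337.50 Cr
Total income tax: 145.79 Cr + 2337.50 Cr = 2483.29 Cr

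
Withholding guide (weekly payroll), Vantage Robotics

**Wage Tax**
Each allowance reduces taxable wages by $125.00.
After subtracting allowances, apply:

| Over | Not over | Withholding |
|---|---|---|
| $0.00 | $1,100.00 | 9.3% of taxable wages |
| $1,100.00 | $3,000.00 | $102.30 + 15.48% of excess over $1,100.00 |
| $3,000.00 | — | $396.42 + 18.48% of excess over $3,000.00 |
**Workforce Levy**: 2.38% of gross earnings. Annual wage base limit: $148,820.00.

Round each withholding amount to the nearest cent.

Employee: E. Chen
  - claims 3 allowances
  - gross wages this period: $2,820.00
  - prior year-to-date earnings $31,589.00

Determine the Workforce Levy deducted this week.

$67.12

Workforce Levy: 2.38% × $2,820.00 = $67.12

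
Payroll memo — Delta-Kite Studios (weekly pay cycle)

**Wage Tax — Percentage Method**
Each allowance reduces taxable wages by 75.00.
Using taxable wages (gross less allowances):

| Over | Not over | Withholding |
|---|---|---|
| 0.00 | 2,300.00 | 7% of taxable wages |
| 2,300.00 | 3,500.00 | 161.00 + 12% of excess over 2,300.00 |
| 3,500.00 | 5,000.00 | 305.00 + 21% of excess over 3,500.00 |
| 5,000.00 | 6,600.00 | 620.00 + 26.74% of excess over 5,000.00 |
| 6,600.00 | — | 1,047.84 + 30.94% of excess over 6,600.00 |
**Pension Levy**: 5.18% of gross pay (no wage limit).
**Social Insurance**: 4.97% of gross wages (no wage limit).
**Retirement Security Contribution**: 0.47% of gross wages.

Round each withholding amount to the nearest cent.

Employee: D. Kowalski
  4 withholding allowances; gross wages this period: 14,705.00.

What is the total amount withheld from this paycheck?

5,024.38

Wage Tax: taxable = 14,705.00 − 4×75.00 = 14,405.00
  1,047.84 + 30.94% × (14,405.00 − 6,600.00) = 1,047.84 + 30.94% × 7,805.00 = 3,462.71
Pension Levy: 5.18% × 14,705.00 = 761.72
Social Insurance: 4.97% × 14,705.00 = 730.84
Retirement Security Contribution: 0.47% × 14,705.00 = 69.11
Total: 3,462.71 + 761.72 + 730.84 + 69.11 = 5,024.38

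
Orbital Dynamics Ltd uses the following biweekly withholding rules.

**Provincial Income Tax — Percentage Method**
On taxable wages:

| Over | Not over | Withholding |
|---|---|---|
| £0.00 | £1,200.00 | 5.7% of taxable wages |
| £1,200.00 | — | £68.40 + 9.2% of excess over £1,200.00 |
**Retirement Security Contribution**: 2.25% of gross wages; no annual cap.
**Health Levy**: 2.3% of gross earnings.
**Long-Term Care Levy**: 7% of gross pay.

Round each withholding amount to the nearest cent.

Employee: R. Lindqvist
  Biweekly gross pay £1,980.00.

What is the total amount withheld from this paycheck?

Provincial Income Tax: taxable = £1,980.00
  £68.40 + 9.2% × (£1,980.00 − £1,200.00) = £68.40 + 9.2% × £780.00 = £140.16
Retirement Security Contribution: 2.25% × £1,980.00 = £44.55
Health Levy: 2.3% × £1,980.00 = £45.54
Long-Term Care Levy: 7% × £1,980.00 = £138.60
Total: £140.16 + £44.55 + £45.54 + £138.60 = £368.85

£368.85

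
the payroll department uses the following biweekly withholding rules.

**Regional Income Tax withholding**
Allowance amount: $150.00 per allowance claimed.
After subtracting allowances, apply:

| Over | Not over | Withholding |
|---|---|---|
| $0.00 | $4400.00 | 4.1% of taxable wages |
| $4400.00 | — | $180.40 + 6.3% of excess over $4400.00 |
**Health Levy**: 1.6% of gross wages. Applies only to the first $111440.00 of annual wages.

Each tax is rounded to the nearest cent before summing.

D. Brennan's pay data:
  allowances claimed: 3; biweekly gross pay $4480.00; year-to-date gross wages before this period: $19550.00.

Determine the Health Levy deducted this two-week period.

$71.68

Health Levy: 1.6% × $4480.00 = $71.68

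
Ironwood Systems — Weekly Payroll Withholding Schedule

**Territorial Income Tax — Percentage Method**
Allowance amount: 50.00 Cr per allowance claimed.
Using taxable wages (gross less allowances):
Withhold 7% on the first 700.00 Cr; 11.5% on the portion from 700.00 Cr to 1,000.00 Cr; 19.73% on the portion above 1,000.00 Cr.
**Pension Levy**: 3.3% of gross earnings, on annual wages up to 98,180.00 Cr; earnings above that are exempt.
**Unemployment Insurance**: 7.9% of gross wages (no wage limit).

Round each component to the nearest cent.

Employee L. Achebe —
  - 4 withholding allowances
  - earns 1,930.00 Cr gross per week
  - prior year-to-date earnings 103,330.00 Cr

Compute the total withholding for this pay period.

380.00 Cr

Territorial Income Tax: taxable = 1,930.00 Cr − 4×50.00 Cr = 1,730.00 Cr
  83.50 Cr + 19.73% × (1,730.00 Cr − 1,000.00 Cr) = 83.50 Cr + 19.73% × 730.00 Cr = 227.53 Cr
Pension Levy: YTD 103,330.00 Cr ≥ cap 98,180.00 Cr → 0.00 Cr
Unemployment Insurance: 7.9% × 1,930.00 Cr = 152.47 Cr
Total: 227.53 Cr + 0.00 Cr + 152.47 Cr = 380.00 Cr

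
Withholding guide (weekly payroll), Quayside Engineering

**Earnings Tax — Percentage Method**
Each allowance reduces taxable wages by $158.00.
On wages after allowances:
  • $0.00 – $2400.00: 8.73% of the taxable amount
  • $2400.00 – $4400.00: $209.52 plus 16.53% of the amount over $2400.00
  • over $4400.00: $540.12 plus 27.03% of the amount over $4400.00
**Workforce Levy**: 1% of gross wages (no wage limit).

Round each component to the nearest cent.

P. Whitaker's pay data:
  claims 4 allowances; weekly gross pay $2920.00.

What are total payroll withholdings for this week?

$228.94

Earnings Tax: taxable = $2920.00 − 4×$158.00 = $2288.00
  8.73% × $2288.00 = $199.74
Workforce Levy: 1% × $2920.00 = $29.20
Total: $199.74 + $29.20 = $228.94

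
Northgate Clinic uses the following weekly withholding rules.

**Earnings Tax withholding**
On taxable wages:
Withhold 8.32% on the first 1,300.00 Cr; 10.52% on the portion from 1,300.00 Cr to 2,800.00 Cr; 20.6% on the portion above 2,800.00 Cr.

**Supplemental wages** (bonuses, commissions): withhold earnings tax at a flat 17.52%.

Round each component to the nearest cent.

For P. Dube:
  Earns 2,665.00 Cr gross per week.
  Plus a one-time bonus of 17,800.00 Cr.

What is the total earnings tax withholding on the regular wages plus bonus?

Earnings Tax: taxable = 2,665.00 Cr
  108.16 Cr + 10.52% × (2,665.00 Cr − 1,300.00 Cr) = 108.16 Cr + 10.52% × 1,365.00 Cr = 251.76 Cr
Supplemental (17.52% flat on bonus): 17.52% × 17,800.00 Cr = 3,118.56 Cr
Total earnings tax: 251.76 Cr + 3,118.56 Cr = 3,370.32 Cr

3,370.32 Cr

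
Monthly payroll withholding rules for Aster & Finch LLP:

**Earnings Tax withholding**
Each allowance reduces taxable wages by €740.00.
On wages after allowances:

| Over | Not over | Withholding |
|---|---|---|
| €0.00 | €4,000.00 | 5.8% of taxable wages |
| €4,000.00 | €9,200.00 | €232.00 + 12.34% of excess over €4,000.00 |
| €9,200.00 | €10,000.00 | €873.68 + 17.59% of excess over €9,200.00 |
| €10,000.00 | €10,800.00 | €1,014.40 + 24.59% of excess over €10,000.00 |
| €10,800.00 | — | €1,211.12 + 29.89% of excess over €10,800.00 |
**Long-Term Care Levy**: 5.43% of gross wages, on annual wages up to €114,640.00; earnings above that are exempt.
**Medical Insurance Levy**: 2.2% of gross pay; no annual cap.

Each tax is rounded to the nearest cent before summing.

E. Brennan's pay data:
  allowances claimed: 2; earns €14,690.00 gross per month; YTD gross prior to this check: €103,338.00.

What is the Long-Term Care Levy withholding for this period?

€613.70

Long-Term Care Levy: cap €114,640.00 − YTD €103,338.00 = €11,302.00 subject; 5.43% × €11,302.00 = €613.70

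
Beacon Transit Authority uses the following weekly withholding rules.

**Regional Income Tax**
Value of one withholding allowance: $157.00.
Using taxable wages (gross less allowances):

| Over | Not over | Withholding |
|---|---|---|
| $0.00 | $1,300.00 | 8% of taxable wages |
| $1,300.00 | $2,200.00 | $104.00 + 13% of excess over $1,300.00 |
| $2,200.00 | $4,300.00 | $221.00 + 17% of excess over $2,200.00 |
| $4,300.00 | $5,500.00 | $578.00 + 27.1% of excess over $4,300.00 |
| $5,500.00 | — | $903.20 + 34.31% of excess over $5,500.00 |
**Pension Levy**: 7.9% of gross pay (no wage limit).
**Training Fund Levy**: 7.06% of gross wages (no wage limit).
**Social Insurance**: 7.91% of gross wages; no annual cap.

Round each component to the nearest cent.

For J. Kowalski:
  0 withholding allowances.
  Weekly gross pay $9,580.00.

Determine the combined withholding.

Regional Income Tax: taxable = $9,580.00
  $903.20 + 34.31% × ($9,580.00 − $5,500.00) = $903.20 + 34.31% × $4,080.00 = $2,303.05
Pension Levy: 7.9% × $9,580.00 = $756.82
Training Fund Levy: 7.06% × $9,580.00 = $676.35
Social Insurance: 7.91% × $9,580.00 = $757.78
Total: $2,303.05 + $756.82 + $676.35 + $757.78 = $4,494.00

$4,494.00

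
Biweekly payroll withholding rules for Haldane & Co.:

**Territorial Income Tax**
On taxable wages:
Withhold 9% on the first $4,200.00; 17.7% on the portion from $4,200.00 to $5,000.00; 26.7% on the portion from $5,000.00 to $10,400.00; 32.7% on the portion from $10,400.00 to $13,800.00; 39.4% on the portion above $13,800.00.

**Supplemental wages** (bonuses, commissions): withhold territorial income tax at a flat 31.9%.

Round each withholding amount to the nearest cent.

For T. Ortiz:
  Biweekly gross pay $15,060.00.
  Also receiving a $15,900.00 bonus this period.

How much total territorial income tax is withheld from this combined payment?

$8,641.74

Territorial Income Tax: taxable = $15,060.00
  $3,073.20 + 39.4% × ($15,060.00 − $13,800.00) = $3,073.20 + 39.4% × $1,260.00 = $3,569.64
Supplemental (31.9% flat on bonus): 31.9% × $15,900.00 = $5,072.10
Total territorial income tax: $3,569.64 + $5,072.10 = $8,641.74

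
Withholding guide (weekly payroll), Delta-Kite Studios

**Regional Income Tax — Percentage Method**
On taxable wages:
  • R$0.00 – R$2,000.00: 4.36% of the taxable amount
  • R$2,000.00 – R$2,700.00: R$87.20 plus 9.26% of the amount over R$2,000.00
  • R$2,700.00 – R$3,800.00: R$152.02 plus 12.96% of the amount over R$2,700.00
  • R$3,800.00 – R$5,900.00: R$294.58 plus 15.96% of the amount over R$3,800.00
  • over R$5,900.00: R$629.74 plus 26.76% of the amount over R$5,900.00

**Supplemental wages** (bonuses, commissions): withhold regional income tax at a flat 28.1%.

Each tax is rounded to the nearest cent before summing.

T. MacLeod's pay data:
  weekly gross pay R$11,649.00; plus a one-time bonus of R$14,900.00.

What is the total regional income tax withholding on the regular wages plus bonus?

R$6,355.07

Regional Income Tax: taxable = R$11,649.00
  R$629.74 + 26.76% × (R$11,649.00 − R$5,900.00) = R$629.74 + 26.76% × R$5,749.00 = R$2,168.17
Supplemental (28.1% flat on bonus): 28.1% × R$14,900.00 = R$4,186.90
Total regional income tax: R$2,168.17 + R$4,186.90 = R$6,355.07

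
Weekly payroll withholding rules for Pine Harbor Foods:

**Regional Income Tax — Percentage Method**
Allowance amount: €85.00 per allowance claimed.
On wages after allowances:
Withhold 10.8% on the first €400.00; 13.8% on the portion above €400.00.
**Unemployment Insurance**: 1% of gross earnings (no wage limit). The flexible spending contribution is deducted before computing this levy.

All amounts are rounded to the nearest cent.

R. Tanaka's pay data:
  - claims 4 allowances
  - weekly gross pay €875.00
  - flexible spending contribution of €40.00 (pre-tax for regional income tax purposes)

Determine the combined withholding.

€64.66

Regional Income Tax: taxable = €875.00 − €40.00 − 4×€85.00 = €495.00
  €43.20 + 13.8% × (€495.00 − €400.00) = €43.20 + 13.8% × €95.00 = €56.31
Unemployment Insurance: 1% × €835.00 = €8.35
Total: €56.31 + €8.35 = €64.66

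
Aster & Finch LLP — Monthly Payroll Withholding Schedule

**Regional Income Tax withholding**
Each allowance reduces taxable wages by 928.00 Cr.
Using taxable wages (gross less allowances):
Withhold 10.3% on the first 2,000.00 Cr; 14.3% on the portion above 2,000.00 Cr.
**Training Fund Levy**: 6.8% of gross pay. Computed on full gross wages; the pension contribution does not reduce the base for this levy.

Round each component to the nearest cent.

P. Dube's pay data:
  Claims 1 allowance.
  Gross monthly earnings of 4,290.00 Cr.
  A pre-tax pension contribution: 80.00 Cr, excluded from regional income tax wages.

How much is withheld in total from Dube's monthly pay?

681.05 Cr

Regional Income Tax: taxable = 4,290.00 Cr − 80.00 Cr − 1×928.00 Cr = 3,282.00 Cr
  206.00 Cr + 14.3% × (3,282.00 Cr − 2,000.00 Cr) = 206.00 Cr + 14.3% × 1,282.00 Cr = 389.33 Cr
Training Fund Levy: 6.8% × 4,290.00 Cr = 291.72 Cr
Total: 389.33 Cr + 291.72 Cr = 681.05 Cr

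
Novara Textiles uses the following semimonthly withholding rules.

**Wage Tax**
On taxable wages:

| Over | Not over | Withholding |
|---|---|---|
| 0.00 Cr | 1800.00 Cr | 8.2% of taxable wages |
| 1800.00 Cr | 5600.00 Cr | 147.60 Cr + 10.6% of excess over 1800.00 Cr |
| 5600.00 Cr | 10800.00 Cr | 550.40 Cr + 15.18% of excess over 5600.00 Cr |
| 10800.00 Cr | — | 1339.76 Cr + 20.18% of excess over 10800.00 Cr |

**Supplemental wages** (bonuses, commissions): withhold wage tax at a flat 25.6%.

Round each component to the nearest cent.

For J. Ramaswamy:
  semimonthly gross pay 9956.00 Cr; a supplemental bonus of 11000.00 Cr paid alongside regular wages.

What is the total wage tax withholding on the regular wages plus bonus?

Wage Tax: taxable = 9956.00 Cr
  550.40 Cr + 15.18% × (9956.00 Cr − 5600.00 Cr) = 550.40 Cr + 15.18% × 4356.00 Cr = 1211.64 Cr
Supplemental (25.6% flat on bonus): 25.6% × 11000.00 Cr = 2816.00 Cr
Total wage tax: 1211.64 Cr + 2816.00 Cr = 4027.64 Cr

4027.64 Cr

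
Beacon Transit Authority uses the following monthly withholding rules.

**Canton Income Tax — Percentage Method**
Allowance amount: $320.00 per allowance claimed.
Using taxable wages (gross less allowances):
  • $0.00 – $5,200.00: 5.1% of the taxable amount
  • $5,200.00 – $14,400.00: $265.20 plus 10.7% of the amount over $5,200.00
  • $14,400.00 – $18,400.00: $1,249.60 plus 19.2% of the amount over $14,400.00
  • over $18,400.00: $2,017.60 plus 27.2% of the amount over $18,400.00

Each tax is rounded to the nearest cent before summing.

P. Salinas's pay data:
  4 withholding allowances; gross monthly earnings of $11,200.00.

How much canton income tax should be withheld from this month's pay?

$770.24

Canton Income Tax: taxable = $11,200.00 − 4×$320.00 = $9,920.00
  $265.20 + 10.7% × ($9,920.00 − $5,200.00) = $265.20 + 10.7% × $4,720.00 = $770.24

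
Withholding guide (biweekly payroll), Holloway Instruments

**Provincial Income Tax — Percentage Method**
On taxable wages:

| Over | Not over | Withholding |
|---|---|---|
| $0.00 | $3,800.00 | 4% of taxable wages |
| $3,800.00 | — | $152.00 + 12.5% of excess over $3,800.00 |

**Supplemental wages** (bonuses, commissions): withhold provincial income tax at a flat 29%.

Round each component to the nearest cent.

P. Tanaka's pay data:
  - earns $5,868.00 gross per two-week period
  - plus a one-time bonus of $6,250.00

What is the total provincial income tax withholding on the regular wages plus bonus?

Provincial Income Tax: taxable = $5,868.00
  $152.00 + 12.5% × ($5,868.00 − $3,800.00) = $152.00 + 12.5% × $2,068.00 = $410.50
Supplemental (29% flat on bonus): 29% × $6,250.00 = $1,812.50
Total provincial income tax: $410.50 + $1,812.50 = $2,223.00

$2,223.00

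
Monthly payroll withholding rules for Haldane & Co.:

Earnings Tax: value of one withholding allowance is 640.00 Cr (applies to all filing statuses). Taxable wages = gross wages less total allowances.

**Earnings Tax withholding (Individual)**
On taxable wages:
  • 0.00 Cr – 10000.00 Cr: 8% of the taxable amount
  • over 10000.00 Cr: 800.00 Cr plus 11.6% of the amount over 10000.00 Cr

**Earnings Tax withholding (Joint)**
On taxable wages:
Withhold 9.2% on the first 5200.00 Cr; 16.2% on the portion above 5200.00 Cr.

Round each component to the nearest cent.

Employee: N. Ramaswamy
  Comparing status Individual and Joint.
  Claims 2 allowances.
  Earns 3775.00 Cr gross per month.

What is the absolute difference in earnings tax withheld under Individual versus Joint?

Earnings Tax (Individual): taxable = 3775.00 Cr − 2×640.00 Cr = 2495.00 Cr
  8% × 2495.00 Cr = 199.60 Cr
Earnings Tax (Joint): taxable = 3775.00 Cr − 2×640.00 Cr = 2495.00 Cr
  9.2% × 2495.00 Cr = 229.54 Cr
Difference: |199.60 Cr − 229.54 Cr| = 29.94 Cr (higher under Joint)

29.94 Cr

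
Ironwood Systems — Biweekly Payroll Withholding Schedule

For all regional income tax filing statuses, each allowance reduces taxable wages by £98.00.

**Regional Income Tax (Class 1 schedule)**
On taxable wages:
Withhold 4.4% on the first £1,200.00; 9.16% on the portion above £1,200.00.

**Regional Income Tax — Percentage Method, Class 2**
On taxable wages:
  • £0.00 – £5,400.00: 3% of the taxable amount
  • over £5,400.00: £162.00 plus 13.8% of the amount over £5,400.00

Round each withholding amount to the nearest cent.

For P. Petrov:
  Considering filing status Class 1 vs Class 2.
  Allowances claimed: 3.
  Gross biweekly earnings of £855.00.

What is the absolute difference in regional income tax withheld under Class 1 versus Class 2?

Regional Income Tax (Class 1): taxable = £855.00 − 3×£98.00 = £561.00
  4.4% × £561.00 = £24.68
Regional Income Tax (Class 2): taxable = £855.00 − 3×£98.00 = £561.00
  3% × £561.00 = £16.83
Difference: |£24.68 − £16.83| = £7.85 (higher under Class 1)

£7.85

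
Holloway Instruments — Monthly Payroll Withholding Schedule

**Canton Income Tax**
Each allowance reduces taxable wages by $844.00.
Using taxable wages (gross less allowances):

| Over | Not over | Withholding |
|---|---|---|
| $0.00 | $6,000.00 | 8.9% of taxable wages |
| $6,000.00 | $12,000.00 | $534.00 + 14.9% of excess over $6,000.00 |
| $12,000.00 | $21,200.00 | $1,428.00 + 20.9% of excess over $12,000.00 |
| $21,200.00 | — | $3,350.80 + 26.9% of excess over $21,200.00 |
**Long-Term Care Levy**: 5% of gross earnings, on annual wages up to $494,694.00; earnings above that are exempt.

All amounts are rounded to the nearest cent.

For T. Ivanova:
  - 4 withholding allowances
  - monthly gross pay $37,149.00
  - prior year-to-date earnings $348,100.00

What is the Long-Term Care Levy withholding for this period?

Long-Term Care Levy: 5% × $37,149.00 = $1,857.45

$1,857.45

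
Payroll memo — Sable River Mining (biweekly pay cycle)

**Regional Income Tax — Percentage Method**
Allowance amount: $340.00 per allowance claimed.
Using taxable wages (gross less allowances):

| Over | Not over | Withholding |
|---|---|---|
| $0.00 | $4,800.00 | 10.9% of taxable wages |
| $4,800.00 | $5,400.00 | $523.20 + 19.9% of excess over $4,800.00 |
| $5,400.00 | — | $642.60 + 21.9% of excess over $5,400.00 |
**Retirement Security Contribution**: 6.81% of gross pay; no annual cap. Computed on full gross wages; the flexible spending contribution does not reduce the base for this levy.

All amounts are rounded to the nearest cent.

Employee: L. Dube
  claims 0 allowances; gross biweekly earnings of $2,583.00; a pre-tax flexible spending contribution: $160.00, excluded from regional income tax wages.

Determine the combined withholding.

$440.01

Regional Income Tax: taxable = $2,583.00 − $160.00 = $2,423.00
  10.9% × $2,423.00 = $264.11
Retirement Security Contribution: 6.81% × $2,583.00 = $175.90
Total: $264.11 + $175.90 = $440.01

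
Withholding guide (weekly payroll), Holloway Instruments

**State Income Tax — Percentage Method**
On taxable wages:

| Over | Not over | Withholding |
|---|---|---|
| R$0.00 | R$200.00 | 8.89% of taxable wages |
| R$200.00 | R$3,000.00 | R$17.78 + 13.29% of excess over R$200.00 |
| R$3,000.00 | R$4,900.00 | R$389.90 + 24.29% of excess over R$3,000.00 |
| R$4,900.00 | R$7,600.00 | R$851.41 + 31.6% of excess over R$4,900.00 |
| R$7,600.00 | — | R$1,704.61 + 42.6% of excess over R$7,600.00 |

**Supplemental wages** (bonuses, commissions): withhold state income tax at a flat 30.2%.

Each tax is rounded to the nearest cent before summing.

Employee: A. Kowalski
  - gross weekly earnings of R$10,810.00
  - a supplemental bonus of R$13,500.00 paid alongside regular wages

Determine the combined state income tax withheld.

R$7,149.07

State Income Tax: taxable = R$10,810.00
  R$1,704.61 + 42.6% × (R$10,810.00 − R$7,600.00) = R$1,704.61 + 42.6% × R$3,210.00 = R$3,072.07
Supplemental (30.2% flat on bonus): 30.2% × R$13,500.00 = R$4,077.00
Total state income tax: R$3,072.07 + R$4,077.00 = R$7,149.07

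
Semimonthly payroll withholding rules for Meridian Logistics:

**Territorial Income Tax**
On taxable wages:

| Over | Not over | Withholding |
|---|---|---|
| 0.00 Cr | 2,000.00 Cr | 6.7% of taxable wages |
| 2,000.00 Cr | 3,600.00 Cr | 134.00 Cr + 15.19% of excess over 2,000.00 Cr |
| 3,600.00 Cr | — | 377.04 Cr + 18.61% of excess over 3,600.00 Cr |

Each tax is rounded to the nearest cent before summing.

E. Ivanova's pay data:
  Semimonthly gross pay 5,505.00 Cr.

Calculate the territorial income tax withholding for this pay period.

Territorial Income Tax: taxable = 5,505.00 Cr
  377.04 Cr + 18.61% × (5,505.00 Cr − 3,600.00 Cr) = 377.04 Cr + 18.61% × 1,905.00 Cr = 731.56 Cr

731.56 Cr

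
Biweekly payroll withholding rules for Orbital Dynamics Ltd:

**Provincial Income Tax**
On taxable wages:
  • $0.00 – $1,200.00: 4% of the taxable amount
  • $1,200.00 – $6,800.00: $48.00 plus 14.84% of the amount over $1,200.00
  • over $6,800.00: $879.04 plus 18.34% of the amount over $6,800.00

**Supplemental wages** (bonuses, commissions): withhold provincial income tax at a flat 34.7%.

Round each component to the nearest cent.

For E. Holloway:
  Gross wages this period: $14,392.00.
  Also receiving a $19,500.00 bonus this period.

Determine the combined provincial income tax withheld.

Provincial Income Tax: taxable = $14,392.00
  $879.04 + 18.34% × ($14,392.00 − $6,800.00) = $879.04 + 18.34% × $7,592.00 = $2,271.41
Supplemental (34.7% flat on bonus): 34.7% × $19,500.00 = $6,766.50
Total provincial income tax: $2,271.41 + $6,766.50 = $9,037.91

$9,037.91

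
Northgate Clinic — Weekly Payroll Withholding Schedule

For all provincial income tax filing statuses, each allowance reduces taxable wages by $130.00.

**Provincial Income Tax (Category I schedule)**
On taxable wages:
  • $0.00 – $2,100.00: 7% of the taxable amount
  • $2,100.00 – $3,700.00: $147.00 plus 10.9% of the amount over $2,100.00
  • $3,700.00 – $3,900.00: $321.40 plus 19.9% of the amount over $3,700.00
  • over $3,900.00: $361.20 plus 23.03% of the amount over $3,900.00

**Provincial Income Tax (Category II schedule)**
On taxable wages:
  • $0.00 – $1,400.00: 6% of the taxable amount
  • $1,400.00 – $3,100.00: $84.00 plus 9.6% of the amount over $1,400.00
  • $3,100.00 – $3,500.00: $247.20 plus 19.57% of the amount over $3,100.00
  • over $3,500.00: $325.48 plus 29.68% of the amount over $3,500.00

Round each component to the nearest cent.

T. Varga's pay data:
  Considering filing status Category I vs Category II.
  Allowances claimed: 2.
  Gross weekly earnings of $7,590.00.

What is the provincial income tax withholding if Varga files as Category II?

Provincial Income Tax (Category II): taxable = $7,590.00 − 2×$130.00 = $7,330.00
  $325.48 + 29.68% × ($7,330.00 − $3,500.00) = $325.48 + 29.68% × $3,830.00 = $1,462.22

$1,462.22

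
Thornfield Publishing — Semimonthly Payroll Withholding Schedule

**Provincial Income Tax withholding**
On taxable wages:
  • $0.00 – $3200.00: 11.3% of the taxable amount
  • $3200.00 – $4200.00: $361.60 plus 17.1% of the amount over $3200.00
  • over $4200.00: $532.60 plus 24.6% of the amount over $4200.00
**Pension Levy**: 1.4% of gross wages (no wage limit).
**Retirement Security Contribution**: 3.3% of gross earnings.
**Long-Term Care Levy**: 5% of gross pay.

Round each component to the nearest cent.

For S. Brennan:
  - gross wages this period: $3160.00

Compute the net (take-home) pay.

$2496.40

Provincial Income Tax: taxable = $3160.00
  11.3% × $3160.00 = $357.08
Pension Levy: 1.4% × $3160.00 = $44.24
Retirement Security Contribution: 3.3% × $3160.00 = $104.28
Long-Term Care Levy: 5% × $3160.00 = $158.00
Total withheld: $357.08 + $44.24 + $104.28 + $158.00 = $663.60
Net pay: $3160.00 − $663.60 = $2496.40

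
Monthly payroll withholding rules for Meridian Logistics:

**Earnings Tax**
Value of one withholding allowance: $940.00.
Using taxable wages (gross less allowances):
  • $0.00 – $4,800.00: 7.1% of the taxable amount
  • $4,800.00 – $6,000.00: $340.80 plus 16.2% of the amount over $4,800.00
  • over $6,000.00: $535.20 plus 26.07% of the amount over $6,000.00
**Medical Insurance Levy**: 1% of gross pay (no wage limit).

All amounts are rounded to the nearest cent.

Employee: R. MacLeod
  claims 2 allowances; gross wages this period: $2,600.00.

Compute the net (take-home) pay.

$2,522.88

Earnings Tax: taxable = $2,600.00 − 2×$940.00 = $720.00
  7.1% × $720.00 = $51.12
Medical Insurance Levy: 1% × $2,600.00 = $26.00
Total withheld: $51.12 + $26.00 = $77.12
Net pay: $2,600.00 − $77.12 = $2,522.88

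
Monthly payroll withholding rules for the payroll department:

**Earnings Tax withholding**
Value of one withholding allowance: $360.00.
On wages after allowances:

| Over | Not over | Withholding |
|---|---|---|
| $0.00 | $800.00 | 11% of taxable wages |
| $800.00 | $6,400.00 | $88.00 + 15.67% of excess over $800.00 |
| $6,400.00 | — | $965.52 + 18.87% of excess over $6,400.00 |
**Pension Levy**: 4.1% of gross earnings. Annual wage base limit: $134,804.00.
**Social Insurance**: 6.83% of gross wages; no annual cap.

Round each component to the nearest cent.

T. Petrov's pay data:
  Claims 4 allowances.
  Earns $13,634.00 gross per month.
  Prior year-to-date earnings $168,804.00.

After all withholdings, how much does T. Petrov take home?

Earnings Tax: taxable = $13,634.00 − 4×$360.00 = $12,194.00
  $965.52 + 18.87% × ($12,194.00 − $6,400.00) = $965.52 + 18.87% × $5,794.00 = $2,058.85
Pension Levy: YTD $168,804.00 ≥ cap $134,804.00 → $0.00
Social Insurance: 6.83% × $13,634.00 = $931.20
Total withheld: $2,058.85 + $0.00 + $931.20 = $2,990.05
Net pay: $13,634.00 − $2,990.05 = $10,643.95

$10,643.95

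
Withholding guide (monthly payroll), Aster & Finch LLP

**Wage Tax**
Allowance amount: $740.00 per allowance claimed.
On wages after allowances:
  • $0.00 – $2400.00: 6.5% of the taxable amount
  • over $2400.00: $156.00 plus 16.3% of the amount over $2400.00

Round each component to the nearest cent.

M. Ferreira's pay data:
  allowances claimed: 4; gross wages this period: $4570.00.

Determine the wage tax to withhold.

Wage Tax: taxable = $4570.00 − 4×$740.00 = $1610.00
  6.5% × $1610.00 = $104.65

$104.65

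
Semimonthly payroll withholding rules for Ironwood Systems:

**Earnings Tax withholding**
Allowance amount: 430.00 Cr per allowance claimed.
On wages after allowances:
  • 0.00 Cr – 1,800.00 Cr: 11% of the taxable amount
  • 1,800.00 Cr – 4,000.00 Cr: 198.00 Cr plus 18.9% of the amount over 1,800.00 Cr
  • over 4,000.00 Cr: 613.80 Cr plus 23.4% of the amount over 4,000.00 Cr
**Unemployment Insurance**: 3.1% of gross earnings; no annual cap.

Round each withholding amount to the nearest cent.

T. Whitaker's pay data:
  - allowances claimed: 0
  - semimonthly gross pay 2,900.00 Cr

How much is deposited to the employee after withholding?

Earnings Tax: taxable = 2,900.00 Cr
  198.00 Cr + 18.9% × (2,900.00 Cr − 1,800.00 Cr) = 198.00 Cr + 18.9% × 1,100.00 Cr = 405.90 Cr
Unemployment Insurance: 3.1% × 2,900.00 Cr = 89.90 Cr
Total withheld: 405.90 Cr + 89.90 Cr = 495.80 Cr
Net pay: 2,900.00 Cr − 495.80 Cr = 2,404.20 Cr

2,404.20 Cr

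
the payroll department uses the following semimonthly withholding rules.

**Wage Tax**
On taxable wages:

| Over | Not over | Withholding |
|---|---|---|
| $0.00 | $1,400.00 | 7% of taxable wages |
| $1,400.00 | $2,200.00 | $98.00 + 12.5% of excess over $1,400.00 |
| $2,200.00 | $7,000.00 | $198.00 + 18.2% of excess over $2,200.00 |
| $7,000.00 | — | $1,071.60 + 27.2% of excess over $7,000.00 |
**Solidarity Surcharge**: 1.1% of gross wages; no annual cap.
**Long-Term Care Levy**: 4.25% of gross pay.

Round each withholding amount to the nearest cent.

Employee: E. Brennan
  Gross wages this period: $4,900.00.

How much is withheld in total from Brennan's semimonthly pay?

$951.55

Wage Tax: taxable = $4,900.00
  $198.00 + 18.2% × ($4,900.00 − $2,200.00) = $198.00 + 18.2% × $2,700.00 = $689.40
Solidarity Surcharge: 1.1% × $4,900.00 = $53.90
Long-Term Care Levy: 4.25% × $4,900.00 = $208.25
Total: $689.40 + $53.90 + $208.25 = $951.55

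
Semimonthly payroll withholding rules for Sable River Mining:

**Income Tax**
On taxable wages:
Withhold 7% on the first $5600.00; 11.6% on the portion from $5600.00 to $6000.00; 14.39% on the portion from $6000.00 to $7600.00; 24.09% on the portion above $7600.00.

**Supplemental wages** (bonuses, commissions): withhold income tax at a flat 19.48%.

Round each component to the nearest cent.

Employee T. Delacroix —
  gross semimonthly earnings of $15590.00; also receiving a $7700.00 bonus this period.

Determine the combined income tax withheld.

$4093.39

Income Tax: taxable = $15590.00
  $668.64 + 24.09% × ($15590.00 − $7600.00) = $668.64 + 24.09% × $7990.00 = $2593.43
Supplemental (19.48% flat on bonus): 19.48% × $7700.00 = $1499.96
Total income tax: $2593.43 + $1499.96 = $4093.39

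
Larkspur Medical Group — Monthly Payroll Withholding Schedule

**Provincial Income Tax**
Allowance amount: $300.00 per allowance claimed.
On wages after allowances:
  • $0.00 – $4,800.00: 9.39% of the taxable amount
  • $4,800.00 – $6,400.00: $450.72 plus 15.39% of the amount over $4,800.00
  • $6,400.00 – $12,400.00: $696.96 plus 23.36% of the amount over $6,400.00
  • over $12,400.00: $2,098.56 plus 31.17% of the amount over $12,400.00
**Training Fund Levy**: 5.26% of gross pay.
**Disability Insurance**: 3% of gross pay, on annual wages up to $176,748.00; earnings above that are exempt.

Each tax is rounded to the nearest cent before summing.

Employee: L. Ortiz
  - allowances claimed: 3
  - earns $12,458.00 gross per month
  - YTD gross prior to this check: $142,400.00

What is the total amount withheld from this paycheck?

$2,930.90

Provincial Income Tax: taxable = $12,458.00 − 3×$300.00 = $11,558.00
  $696.96 + 23.36% × ($11,558.00 − $6,400.00) = $696.96 + 23.36% × $5,158.00 = $1,901.87
Training Fund Levy: 5.26% × $12,458.00 = $655.29
Disability Insurance: 3% × $12,458.00 = $373.74
Total: $1,901.87 + $655.29 + $373.74 = $2,930.90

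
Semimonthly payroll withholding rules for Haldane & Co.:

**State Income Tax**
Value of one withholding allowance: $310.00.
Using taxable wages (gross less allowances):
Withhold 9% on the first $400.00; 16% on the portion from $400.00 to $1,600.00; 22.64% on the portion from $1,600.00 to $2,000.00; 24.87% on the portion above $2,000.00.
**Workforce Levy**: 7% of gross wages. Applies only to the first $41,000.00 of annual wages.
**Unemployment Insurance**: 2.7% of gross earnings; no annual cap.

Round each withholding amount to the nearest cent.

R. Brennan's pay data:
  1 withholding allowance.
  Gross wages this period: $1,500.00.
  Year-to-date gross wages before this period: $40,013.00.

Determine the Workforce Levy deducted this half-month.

$69.09

Workforce Levy: cap $41,000.00 − YTD $40,013.00 = $987.00 subject; 7% × $987.00 = $69.09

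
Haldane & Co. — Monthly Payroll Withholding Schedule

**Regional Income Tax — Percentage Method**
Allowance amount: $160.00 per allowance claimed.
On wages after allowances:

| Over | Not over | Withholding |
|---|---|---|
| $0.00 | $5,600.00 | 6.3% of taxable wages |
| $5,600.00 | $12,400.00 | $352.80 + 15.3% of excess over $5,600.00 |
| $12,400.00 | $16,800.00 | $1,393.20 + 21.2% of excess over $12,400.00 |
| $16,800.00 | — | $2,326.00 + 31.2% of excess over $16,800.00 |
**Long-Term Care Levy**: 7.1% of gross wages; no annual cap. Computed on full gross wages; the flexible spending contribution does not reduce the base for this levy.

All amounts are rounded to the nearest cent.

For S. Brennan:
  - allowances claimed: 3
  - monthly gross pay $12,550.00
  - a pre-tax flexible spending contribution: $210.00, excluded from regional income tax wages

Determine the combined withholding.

$2,201.63

Regional Income Tax: taxable = $12,550.00 − $210.00 − 3×$160.00 = $11,860.00
  $352.80 + 15.3% × ($11,860.00 − $5,600.00) = $352.80 + 15.3% × $6,260.00 = $1,310.58
Long-Term Care Levy: 7.1% × $12,550.00 = $891.05
Total: $1,310.58 + $891.05 = $2,201.63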